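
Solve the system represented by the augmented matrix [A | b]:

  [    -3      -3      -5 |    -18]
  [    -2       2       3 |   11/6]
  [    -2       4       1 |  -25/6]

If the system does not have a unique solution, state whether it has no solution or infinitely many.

x_1 = 7/3, x_2 = -1/2, x_3 = 5/2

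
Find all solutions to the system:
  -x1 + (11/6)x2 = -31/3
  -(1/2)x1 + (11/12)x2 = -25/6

no solution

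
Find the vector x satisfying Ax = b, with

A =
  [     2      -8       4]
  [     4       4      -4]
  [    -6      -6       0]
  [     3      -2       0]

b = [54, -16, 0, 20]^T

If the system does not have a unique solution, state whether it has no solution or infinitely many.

Row-reduce:
R1 ← R1 / (2).
R2 ← R2 − 4·R1.
R3 ← R3 + 6·R1.
R4 ← R4 − 3·R1.
R2 ← R2 / (20).
R1 ← R1 + 4·R2.
R3 ← R3 + 30·R2.
R4 ← R4 − 10·R2.
R3 ← R3 / (-6).
R1 ← R1 + 2/5·R3.
R2 ← R2 + 3/5·R3.
Row 4 reduces to 0 = 1, a contradiction. The system is inconsistent.

no solution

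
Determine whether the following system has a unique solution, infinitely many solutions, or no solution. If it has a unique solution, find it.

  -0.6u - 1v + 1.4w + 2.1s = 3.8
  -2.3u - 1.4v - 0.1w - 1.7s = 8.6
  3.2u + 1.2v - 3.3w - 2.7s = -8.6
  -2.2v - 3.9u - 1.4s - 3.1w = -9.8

u = 2, v = -5, w = 6, s = -4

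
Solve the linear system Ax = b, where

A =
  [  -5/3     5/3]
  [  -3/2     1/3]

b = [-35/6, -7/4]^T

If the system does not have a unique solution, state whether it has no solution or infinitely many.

Row-reduce the augmented matrix:
R1 ← R1 / (-5/3).
R2 ← R2 + 3/2·R1.
R2 ← R2 / (-7/6).
R1 ← R1 + 1·R2.
Reading off the reduced rows gives x_1 = 1/2, x_2 = -3.

x_1 = 1/2, x_2 = -3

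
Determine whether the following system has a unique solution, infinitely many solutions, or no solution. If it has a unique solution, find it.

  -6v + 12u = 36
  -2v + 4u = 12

infinitely many solutions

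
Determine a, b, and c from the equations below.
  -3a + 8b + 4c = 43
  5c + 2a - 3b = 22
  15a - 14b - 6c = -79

a = -1, b = 2, c = 6

Row-reduce the augmented matrix:
R1 ← R1 / (-3).
R2 ← R2 − 2·R1.
R3 ← R3 − 15·R1.
R2 ← R2 / (7/3).
R1 ← R1 + 8/3·R2.
R3 ← R3 − 26·R2.
R3 ← R3 / (-500/7).
R1 ← R1 − 52/7·R3.
R2 ← R2 − 23/7·R3.
Reading off the reduced rows gives a = -1, b = 2, c = 6.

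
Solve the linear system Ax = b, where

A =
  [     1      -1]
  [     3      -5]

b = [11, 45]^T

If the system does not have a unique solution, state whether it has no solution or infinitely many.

x_1 = 5, x_2 = -6

From equation 1: x_1 = 11 + x_2.
Substitute into equation 2 and solve: x_2 = -6.
Then x_1 = 5.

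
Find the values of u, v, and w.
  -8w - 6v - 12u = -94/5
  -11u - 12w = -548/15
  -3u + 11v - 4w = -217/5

u = 8/3, v = -3, w = 3/5

Row-reduce the augmented matrix:
R1 ← R1 / (-12).
R2 ← R2 + 11·R1.
R3 ← R3 + 3·R1.
R2 ← R2 / (11/2).
R1 ← R1 − 1/2·R2.
R3 ← R3 − 25/2·R2.
R3 ← R3 / (284/33).
R1 ← R1 − 12/11·R3.
R2 ← R2 + 28/33·R3.
Reading off the reduced rows gives u = 8/3, v = -3, w = 3/5.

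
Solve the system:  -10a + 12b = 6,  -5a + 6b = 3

infinitely many solutions

Row-reduce:
R1 ← R1 / (-10).
R2 ← R2 + 5·R1.
Rank is 1 with 2 unknowns, leaving b free.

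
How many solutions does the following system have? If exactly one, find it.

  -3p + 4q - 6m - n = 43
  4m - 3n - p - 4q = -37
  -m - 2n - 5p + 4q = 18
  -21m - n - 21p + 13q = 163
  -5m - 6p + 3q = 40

m = -5, n = 2, p = -1, q = 3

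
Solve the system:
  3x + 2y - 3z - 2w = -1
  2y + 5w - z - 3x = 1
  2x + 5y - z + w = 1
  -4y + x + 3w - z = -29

Row-reduce the augmented matrix:
R1 ← R1 / (3).
R2 ← R2 + 3·R1.
R3 ← R3 − 2·R1.
R4 ← R4 − 1·R1.
R2 ← R2 / (4).
R1 ← R1 − 2/3·R2.
R3 ← R3 − 11/3·R2.
R4 ← R4 + 14/3·R2.
R3 ← R3 / (14/3).
R1 ← R1 + 1/3·R3.
R2 ← R2 + 1·R3.
R4 ← R4 + 14/3·R3.
R4 ← R4 / (27/4).
R1 ← R1 + 67/56·R4.
R2 ← R2 − 37/56·R4.
R3 ← R3 + 5/56·R4.
Reading off the reduced rows gives x = -5, y = 3, z = 0, w = -4.

x = -5, y = 3, z = 0, w = -4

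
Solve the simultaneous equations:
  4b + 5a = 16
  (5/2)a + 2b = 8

Row-reduce:
R1 ← R1 / (5).
R2 ← R2 − 5/2·R1.
Rank is 1 with 2 unknowns, leaving b free.

infinitely many solutions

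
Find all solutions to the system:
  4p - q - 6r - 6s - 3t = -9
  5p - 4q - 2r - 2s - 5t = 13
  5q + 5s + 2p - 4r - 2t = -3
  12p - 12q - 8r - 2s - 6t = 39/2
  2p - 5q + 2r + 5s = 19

no solution

Row-reduce:
R1 ← R1 / (4).
R2 ← R2 − 5·R1.
R3 ← R3 − 2·R1.
R4 ← R4 − 12·R1.
R5 ← R5 − 2·R1.
R2 ← R2 / (-11/4).
R1 ← R1 + 1/4·R2.
R3 ← R3 − 11/2·R2.
R4 ← R4 + 9·R2.
R5 ← R5 + 9/2·R2.
R3 ← R3 / (10).
R1 ← R1 + 2·R3.
R2 ← R2 + 2·R3.
R4 ← R4 + 8·R3.
R5 ← R5 + 4·R3.
R4 ← R4 / (66/5).
R1 ← R1 − 9/5·R4.
R2 ← R2 − 9/5·R4.
R3 ← R3 − 19/10·R4.
R5 ← R5 − 33/5·R4.
Row 5 reduces to 0 = 1/4, a contradiction. The system is inconsistent.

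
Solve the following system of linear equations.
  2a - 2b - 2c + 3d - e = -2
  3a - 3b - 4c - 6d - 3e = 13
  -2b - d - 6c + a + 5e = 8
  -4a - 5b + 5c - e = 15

Row-reduce:
R1 ← R1 / (2).
R2 ← R2 − 3·R1.
R3 ← R3 − 1·R1.
R4 ← R4 + 4·R1.
Swap R2 and R3.
R2 ← R2 / (-1).
R1 ← R1 + 1·R2.
R4 ← R4 + 9·R2.
R3 ← R3 / (-1).
R1 ← R1 − 4·R3.
R2 ← R2 − 5·R3.
R4 ← R4 − 46·R3.
R4 ← R4 / (-909/2).
R1 ← R1 + 38·R4.
R2 ← R2 + 50·R4.
R3 ← R3 − 21/2·R4.
Rank is 4 with 5 unknowns, leaving e free.

infinitely many solutions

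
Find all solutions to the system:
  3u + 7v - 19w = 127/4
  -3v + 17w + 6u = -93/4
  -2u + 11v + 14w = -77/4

Row-reduce the augmented matrix:
R1 ← R1 / (3).
R2 ← R2 − 6·R1.
R3 ← R3 + 2·R1.
R2 ← R2 / (-17).
R1 ← R1 − 7/3·R2.
R3 ← R3 − 47/3·R2.
R3 ← R3 / (2653/51).
R1 ← R1 − 62/51·R3.
R2 ← R2 + 55/17·R3.
Reading off the reduced rows gives u = 1/2, v = 1/4, w = -3/2.

u = 1/2, v = 1/4, w = -3/2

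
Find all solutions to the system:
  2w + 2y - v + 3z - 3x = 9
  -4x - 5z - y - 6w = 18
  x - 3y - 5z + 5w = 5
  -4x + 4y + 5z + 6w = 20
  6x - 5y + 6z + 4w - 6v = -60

Row-reduce the augmented matrix:
R1 ← R1 / (-3).
R2 ← R2 + 4·R1.
R3 ← R3 − 1·R1.
R4 ← R4 + 4·R1.
R5 ← R5 − 6·R1.
R2 ← R2 / (-11/3).
R1 ← R1 + 2/3·R2.
R3 ← R3 + 7/3·R2.
R4 ← R4 − 4/3·R2.
R5 ← R5 + 1·R2.
R3 ← R3 / (19/11).
R1 ← R1 − 7/11·R3.
R2 ← R2 − 27/11·R3.
R4 ← R4 + 25/11·R3.
R5 ← R5 − 159/11·R3.
R4 ← R4 / (283/19).
R1 ← R1 + 61/19·R4.
R2 ← R2 + 257/19·R4.
R3 ← R3 − 123/19·R4.
R5 ← R5 + 1581/19·R4.
R5 ← R5 / (848/283).
R1 ← R1 − 165/283·R5.
R2 ← R2 − 440/283·R5.
R3 ← R3 + 226/283·R5.
R4 ← R4 − 5/283·R5.
Reading off the reduced rows gives x = -4, y = 2, z = -2, w = 1, v = 3.

x = -4, y = 2, z = -2, w = 1, v = 3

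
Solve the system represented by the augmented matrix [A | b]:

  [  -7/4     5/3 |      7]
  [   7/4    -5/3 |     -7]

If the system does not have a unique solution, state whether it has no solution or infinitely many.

infinitely many solutions

Row-reduce:
R1 ← R1 / (-7/4).
R2 ← R2 − 7/4·R1.
Rank is 1 with 2 unknowns, leaving x_2 free.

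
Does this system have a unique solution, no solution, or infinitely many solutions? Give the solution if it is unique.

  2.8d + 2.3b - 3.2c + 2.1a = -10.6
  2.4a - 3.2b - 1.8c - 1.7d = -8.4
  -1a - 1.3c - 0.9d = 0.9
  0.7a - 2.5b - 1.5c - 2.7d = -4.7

a = -4, b = -2, c = 1, d = 2

Row-reduce the augmented matrix:
R1 ← R1 / (21/10).
R2 ← R2 − 12/5·R1.
R3 ← R3 + 1·R1.
R4 ← R4 − 7/10·R1.
R2 ← R2 / (-204/35).
R1 ← R1 − 23/21·R2.
R3 ← R3 − 23/21·R2.
R4 ← R4 + 49/15·R2.
R3 ← R3 / (-7573/3060).
R1 ← R1 + 719/612·R3.
R2 ← R2 + 65/204·R3.
R4 ← R4 + 4511/3060·R3.
R4 ← R4 / (-22596/37865).
R1 ← R1 − 19507/30292·R4.
R2 ← R2 − 27367/30292·R4.
R3 ← R3 − 2983/15146·R4.
Reading off the reduced rows gives a = -4, b = -2, c = 1, d = 2.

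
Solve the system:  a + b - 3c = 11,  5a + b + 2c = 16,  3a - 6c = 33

a = 5, b = -3, c = -3

Row-reduce the augmented matrix:
R2 ← R2 − 5·R1.
R3 ← R3 − 3·R1.
R2 ← R2 / (-4).
R1 ← R1 − 1·R2.
R3 ← R3 + 3·R2.
R3 ← R3 / (-39/4).
R1 ← R1 − 5/4·R3.
R2 ← R2 + 17/4·R3.
Reading off the reduced rows gives a = 5, b = -3, c = -3.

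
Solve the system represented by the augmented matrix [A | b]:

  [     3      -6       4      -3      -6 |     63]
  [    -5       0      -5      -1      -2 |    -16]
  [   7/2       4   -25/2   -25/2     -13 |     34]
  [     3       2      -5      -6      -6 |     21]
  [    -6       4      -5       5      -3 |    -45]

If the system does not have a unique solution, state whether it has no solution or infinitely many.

infinitely many solutions

Row-reduce:
R1 ← R1 / (3).
R2 ← R2 + 5·R1.
R3 ← R3 − 7/2·R1.
R4 ← R4 − 3·R1.
R5 ← R5 + 6·R1.
R2 ← R2 / (-10).
R1 ← R1 + 2·R2.
R3 ← R3 − 11·R2.
R4 ← R4 − 8·R2.
R5 ← R5 + 8·R2.
R3 ← R3 / (-46/3).
R1 ← R1 − 1·R3.
R2 ← R2 + 1/6·R3.
R4 ← R4 + 23/3·R3.
R5 ← R5 − 5/3·R3.
Swap R4 and R5.
R4 ← R4 / (242/115).
R1 ← R1 + 94/115·R4.
R2 ← R2 − 177/230·R4.
R3 ← R3 − 117/115·R4.
Rank is 4 with 5 unknowns, leaving x_5 free.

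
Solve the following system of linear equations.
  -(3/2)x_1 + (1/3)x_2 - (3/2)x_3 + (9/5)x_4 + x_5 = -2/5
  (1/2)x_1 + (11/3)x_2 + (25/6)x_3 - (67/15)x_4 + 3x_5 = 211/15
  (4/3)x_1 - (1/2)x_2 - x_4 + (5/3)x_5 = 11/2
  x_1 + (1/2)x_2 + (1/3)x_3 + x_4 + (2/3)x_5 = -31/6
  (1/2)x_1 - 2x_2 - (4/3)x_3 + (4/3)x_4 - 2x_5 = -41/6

infinitely many solutions

Row-reduce:
R1 ← R1 / (-3/2).
R2 ← R2 − 1/2·R1.
R3 ← R3 − 4/3·R1.
R4 ← R4 − 1·R1.
R5 ← R5 − 1/2·R1.
R2 ← R2 / (34/9).
R1 ← R1 + 2/9·R2.
R3 ← R3 + 11/54·R2.
R4 ← R4 − 13/18·R2.
R5 ← R5 + 17/9·R2.
R3 ← R3 / (-695/612).
R1 ← R1 − 62/51·R3.
R2 ← R2 − 33/34·R3.
R4 ← R4 + 93/68·R3.
R4 ← R4 / (25726/10425).
R1 ← R1 + 3504/3475·R4.
R2 ← R2 + 2394/3475·R4.
R3 ← R3 + 1198/3475·R4.
Rank is 4 with 5 unknowns, leaving x_5 free.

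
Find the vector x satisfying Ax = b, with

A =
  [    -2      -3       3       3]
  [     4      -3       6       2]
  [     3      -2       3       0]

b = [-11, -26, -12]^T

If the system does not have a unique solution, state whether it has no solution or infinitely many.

Row-reduce:
R1 ← R1 / (-2).
R2 ← R2 − 4·R1.
R3 ← R3 − 3·R1.
R2 ← R2 / (-9).
R1 ← R1 − 3/2·R2.
R3 ← R3 + 13/2·R2.
R3 ← R3 / (-7/6).
R1 ← R1 − 1/2·R3.
R2 ← R2 + 4/3·R3.
Rank is 3 with 4 unknowns, leaving x_4 free.

infinitely many solutions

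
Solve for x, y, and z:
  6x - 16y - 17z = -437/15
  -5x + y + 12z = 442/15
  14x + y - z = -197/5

Row-reduce the augmented matrix:
R1 ← R1 / (6).
R2 ← R2 + 5·R1.
R3 ← R3 − 14·R1.
R2 ← R2 / (-37/3).
R1 ← R1 + 8/3·R2.
R3 ← R3 − 115/3·R2.
R3 ← R3 / (2363/74).
R1 ← R1 + 175/74·R3.
R2 ← R2 − 13/74·R3.
Reading off the reduced rows gives x = -8/3, y = -2/3, z = 7/5.

x = -8/3, y = -2/3, z = 7/5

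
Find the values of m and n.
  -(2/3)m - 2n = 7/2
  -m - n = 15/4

m = -3, n = -3/4

From equation 2: m = -15/4 − n.
Substitute into equation 1 and solve: n = -3/4.
Then m = -3.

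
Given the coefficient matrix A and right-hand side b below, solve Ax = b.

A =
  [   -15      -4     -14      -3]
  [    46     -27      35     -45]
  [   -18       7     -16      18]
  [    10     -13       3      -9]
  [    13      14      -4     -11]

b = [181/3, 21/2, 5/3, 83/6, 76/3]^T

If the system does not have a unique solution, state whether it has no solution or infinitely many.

x_1 = -1, x_2 = -1/3, x_3 = -5/2, x_4 = -3

Row-reduce the augmented matrix:
R1 ← R1 / (-15).
R2 ← R2 − 46·R1.
R3 ← R3 + 18·R1.
R4 ← R4 − 10·R1.
R5 ← R5 − 13·R1.
R2 ← R2 / (-589/15).
R1 ← R1 − 4/15·R2.
R3 ← R3 − 59/5·R2.
R4 ← R4 + 47/3·R2.
R5 ← R5 − 158/15·R2.
R3 ← R3 / (-933/589).
R1 ← R1 − 518/589·R3.
R2 ← R2 − 119/589·R3.
R4 ← R4 + 1866/589·R3.
R5 ← R5 + 10756/589·R3.
Swap R4 and R5.
R4 ← R4 / (-27798/311).
R1 ← R1 − 865/311·R4.
R2 ← R2 − 640/311·R4.
R3 ← R3 + 1043/311·R4.
R5 reduces to 0 = 0, so the extra equation is consistent.
Reading off the reduced rows gives x_1 = -1, x_2 = -1/3, x_3 = -5/2, x_4 = -3.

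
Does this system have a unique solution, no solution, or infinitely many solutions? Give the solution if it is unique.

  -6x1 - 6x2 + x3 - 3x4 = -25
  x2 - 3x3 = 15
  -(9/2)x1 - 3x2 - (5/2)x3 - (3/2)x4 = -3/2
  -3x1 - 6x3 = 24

no solution

Row-reduce:
R1 ← R1 / (-6).
R3 ← R3 + 9/2·R1.
R4 ← R4 + 3·R1.
R1 ← R1 − 1·R2.
R3 ← R3 − 3/2·R2.
R4 ← R4 − 3·R2.
R3 ← R3 / (5/4).
R1 ← R1 − 17/6·R3.
R2 ← R2 + 3·R3.
R4 ← R4 − 5/2·R3.
Row 4 reduces to 0 = 2, a contradiction. The system is inconsistent.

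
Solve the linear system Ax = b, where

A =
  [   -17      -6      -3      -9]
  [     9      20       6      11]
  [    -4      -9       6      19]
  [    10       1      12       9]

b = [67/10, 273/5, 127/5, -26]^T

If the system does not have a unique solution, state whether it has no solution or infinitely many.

x_1 = -13/5, x_2 = 3, x_3 = -5/2, x_4 = 3

Row-reduce the augmented matrix:
R1 ← R1 / (-17).
R2 ← R2 − 9·R1.
R3 ← R3 + 4·R1.
R4 ← R4 − 10·R1.
R2 ← R2 / (286/17).
R1 ← R1 − 6/17·R2.
R3 ← R3 + 129/17·R2.
R4 ← R4 + 43/17·R2.
R3 ← R3 / (2487/286).
R1 ← R1 − 12/143·R3.
R2 ← R2 − 75/286·R3.
R4 ← R4 − 3117/286·R3.
R4 ← R4 / (-21014/829).
R1 ← R1 − 139/829·R4.
R2 ← R2 + 291/829·R4.
R3 ← R3 − 6844/2487·R4.
Reading off the reduced rows gives x_1 = -13/5, x_2 = 3, x_3 = -5/2, x_4 = 3.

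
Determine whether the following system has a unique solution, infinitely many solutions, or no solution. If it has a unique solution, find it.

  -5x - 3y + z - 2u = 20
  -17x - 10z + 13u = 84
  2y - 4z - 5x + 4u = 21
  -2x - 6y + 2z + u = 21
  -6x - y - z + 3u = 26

x = -3, y = -3, z = -2, u = 1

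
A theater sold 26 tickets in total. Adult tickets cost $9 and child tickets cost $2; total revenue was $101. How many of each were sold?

adult tickets: 7, child tickets: 19

Let a = adult tickets, c = child tickets.
  a + c = 26
  9a + 2c = 101
Row-reduce the augmented matrix:
R2 ← R2 − 9·R1.
R2 ← R2 / (-7).
R1 ← R1 − 1·R2.
Reading off the reduced rows gives a = 7, c = 19.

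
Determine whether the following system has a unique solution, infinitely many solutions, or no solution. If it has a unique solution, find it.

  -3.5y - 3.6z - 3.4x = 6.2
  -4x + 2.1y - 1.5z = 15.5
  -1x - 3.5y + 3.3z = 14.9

x = -5, y = 0, z = 3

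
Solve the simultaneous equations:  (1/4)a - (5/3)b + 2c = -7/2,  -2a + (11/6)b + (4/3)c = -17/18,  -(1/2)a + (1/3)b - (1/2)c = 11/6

a = -2, b = -1, c = -7/3

Row-reduce the augmented matrix:
R1 ← R1 / (1/4).
R2 ← R2 + 2·R1.
R3 ← R3 + 1/2·R1.
R2 ← R2 / (-23/2).
R1 ← R1 + 20/3·R2.
R3 ← R3 + 3·R2.
R3 ← R3 / (-47/46).
R1 ← R1 + 424/207·R3.
R2 ← R2 + 104/69·R3.
Reading off the reduced rows gives a = -2, b = -1, c = -7/3.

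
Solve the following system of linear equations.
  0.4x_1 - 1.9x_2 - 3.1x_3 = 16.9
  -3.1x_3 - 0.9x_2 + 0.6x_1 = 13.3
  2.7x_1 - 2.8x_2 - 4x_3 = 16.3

Row-reduce the augmented matrix:
R1 ← R1 / (2/5).
R2 ← R2 − 3/5·R1.
R3 ← R3 − 27/10·R1.
R2 ← R2 / (39/20).
R1 ← R1 + 19/4·R2.
R3 ← R3 − 401/40·R2.
R3 ← R3 / (3493/390).
R1 ← R1 + 155/39·R3.
R2 ← R2 − 31/39·R3.
Reading off the reduced rows gives x_1 = -3, x_2 = -3, x_3 = -4.

x_1 = -3, x_2 = -3, x_3 = -4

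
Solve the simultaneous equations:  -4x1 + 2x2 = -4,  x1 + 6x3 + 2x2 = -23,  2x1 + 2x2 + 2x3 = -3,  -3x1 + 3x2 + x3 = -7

Row-reduce:
R1 ← R1 / (-4).
R2 ← R2 − 1·R1.
R3 ← R3 − 2·R1.
R4 ← R4 + 3·R1.
R2 ← R2 / (5/2).
R1 ← R1 + 1/2·R2.
R3 ← R3 − 3·R2.
R4 ← R4 − 3/2·R2.
R3 ← R3 / (-26/5).
R1 ← R1 − 6/5·R3.
R2 ← R2 − 12/5·R3.
R4 ← R4 + 13/5·R3.
Row 4 reduces to 0 = -3/2, a contradiction. The system is inconsistent.

no solution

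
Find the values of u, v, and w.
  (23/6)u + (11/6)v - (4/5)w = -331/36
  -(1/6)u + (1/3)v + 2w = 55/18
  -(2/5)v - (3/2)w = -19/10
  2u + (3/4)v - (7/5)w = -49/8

Row-reduce the augmented matrix:
R1 ← R1 / (23/6).
R2 ← R2 + 1/6·R1.
R4 ← R4 − 2·R1.
R2 ← R2 / (19/46).
R1 ← R1 − 11/23·R2.
R3 ← R3 + 2/5·R2.
R4 ← R4 + 19/92·R2.
R3 ← R3 / (383/950).
R1 ← R1 + 236/95·R3.
R2 ← R2 − 452/95·R3.
R4 reduces to 0 = 0, so the extra equation is consistent.
Reading off the reduced rows gives u = -4/3, v = -3/2, w = 5/3.

u = -4/3, v = -3/2, w = 5/3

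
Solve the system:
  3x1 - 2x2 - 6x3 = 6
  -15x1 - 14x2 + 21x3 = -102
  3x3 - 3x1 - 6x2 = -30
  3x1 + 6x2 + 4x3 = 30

x1 = 4, x2 = 3, x3 = 0

Row-reduce the augmented matrix:
R1 ← R1 / (3).
R2 ← R2 + 15·R1.
R3 ← R3 + 3·R1.
R4 ← R4 − 3·R1.
R2 ← R2 / (-24).
R1 ← R1 + 2/3·R2.
R3 ← R3 + 8·R2.
R4 ← R4 − 8·R2.
Swap R3 and R4.
R3 ← R3 / (7).
R1 ← R1 + 7/4·R3.
R2 ← R2 − 3/8·R3.
R4 reduces to 0 = 0, so the extra equation is consistent.
Reading off the reduced rows gives x1 = 4, x2 = 3, x3 = 0.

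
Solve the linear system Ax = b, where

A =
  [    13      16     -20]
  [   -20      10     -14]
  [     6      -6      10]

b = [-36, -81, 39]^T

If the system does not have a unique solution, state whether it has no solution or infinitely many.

Row-reduce the augmented matrix:
R1 ← R1 / (13).
R2 ← R2 + 20·R1.
R3 ← R3 − 6·R1.
R2 ← R2 / (450/13).
R1 ← R1 − 16/13·R2.
R3 ← R3 + 174/13·R2.
R3 ← R3 / (48/25).
R1 ← R1 − 4/75·R3.
R2 ← R2 + 97/75·R3.
Reading off the reduced rows gives x_1 = 2, x_2 = -2, x_3 = 3/2.

x_1 = 2, x_2 = -2, x_3 = 3/2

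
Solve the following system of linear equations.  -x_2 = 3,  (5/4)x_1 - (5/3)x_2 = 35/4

x_1 = 3, x_2 = -3

Row-reduce the augmented matrix:
Swap R1 and R2.
R1 ← R1 / (5/4).
R2 ← R2 / (-1).
R1 ← R1 + 4/3·R2.
Reading off the reduced rows gives x_1 = 3, x_2 = -3.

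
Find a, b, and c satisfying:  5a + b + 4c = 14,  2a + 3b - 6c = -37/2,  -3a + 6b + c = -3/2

a = 1/2, b = -1/2, c = 3

Row-reduce the augmented matrix:
R1 ← R1 / (5).
R2 ← R2 − 2·R1.
R3 ← R3 + 3·R1.
R2 ← R2 / (13/5).
R1 ← R1 − 1/5·R2.
R3 ← R3 − 33/5·R2.
R3 ← R3 / (295/13).
R1 ← R1 − 18/13·R3.
R2 ← R2 + 38/13·R3.
Reading off the reduced rows gives a = 1/2, b = -1/2, c = 3.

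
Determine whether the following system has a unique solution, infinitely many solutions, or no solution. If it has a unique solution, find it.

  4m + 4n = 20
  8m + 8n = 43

no solution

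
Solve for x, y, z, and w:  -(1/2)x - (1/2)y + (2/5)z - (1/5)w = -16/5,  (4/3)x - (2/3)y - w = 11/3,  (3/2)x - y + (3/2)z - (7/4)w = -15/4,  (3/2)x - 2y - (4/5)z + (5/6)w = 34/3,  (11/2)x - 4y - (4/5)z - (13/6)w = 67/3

x = 3, y = -1, z = -5, w = 1

Row-reduce the augmented matrix:
R1 ← R1 / (-1/2).
R2 ← R2 − 4/3·R1.
R3 ← R3 − 3/2·R1.
R4 ← R4 − 3/2·R1.
R5 ← R5 − 11/2·R1.
R2 ← R2 / (-2).
R1 ← R1 − 1·R2.
R3 ← R3 + 5/2·R2.
R4 ← R4 + 7/2·R2.
R5 ← R5 + 19/2·R2.
R3 ← R3 / (41/30).
R1 ← R1 + 4/15·R3.
R2 ← R2 + 8/15·R3.
R4 ← R4 + 22/15·R3.
R5 ← R5 + 22/15·R3.
R4 ← R4 / (6031/2460).
R1 ← R1 + 37/82·R4.
R2 ← R2 − 49/82·R4.
R3 ← R3 + 13/41·R4.
R5 ← R5 − 6031/2460·R4.
R5 reduces to 0 = 0, so the extra equation is consistent.
Reading off the reduced rows gives x = 3, y = -1, z = -5, w = 1.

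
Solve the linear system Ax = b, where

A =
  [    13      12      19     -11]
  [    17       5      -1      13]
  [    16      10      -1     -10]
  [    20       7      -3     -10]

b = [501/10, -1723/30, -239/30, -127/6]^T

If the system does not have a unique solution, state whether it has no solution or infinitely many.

Row-reduce the augmented matrix:
R1 ← R1 / (13).
R2 ← R2 − 17·R1.
R3 ← R3 − 16·R1.
R4 ← R4 − 20·R1.
R2 ← R2 / (-139/13).
R1 ← R1 − 12/13·R2.
R3 ← R3 + 62/13·R2.
R4 ← R4 + 149/13·R2.
R3 ← R3 / (-1787/139).
R1 ← R1 + 107/139·R3.
R2 ← R2 − 336/139·R3.
R4 ← R4 + 629/139·R3.
R4 ← R4 / (-34628/1787).
R1 ← R1 − 3641/1787·R4.
R2 ← R2 + 7492/1787·R4.
R3 ← R3 − 1206/1787·R4.
Reading off the reduced rows gives x_1 = -9/5, x_2 = 1/3, x_3 = 5/2, x_4 = -2.

x_1 = -9/5, x_2 = 1/3, x_3 = 5/2, x_4 = -2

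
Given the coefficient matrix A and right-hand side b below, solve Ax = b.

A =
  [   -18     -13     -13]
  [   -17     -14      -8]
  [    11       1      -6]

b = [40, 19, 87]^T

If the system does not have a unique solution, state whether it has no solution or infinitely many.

Row-reduce the augmented matrix:
R1 ← R1 / (-18).
R2 ← R2 + 17·R1.
R3 ← R3 − 11·R1.
R2 ← R2 / (-31/18).
R1 ← R1 − 13/18·R2.
R3 ← R3 + 125/18·R2.
R3 ← R3 / (-967/31).
R1 ← R1 − 78/31·R3.
R2 ← R2 + 77/31·R3.
Reading off the reduced rows gives x_1 = 5, x_2 = -4, x_3 = -6.

x_1 = 5, x_2 = -4, x_3 = -6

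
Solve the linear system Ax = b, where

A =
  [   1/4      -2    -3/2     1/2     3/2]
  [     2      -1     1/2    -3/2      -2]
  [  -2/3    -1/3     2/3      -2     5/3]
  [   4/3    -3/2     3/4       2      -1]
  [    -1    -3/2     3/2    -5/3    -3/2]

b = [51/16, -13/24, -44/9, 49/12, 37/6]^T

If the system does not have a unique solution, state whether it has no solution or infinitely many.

x_1 = -11/4, x_2 = -5/2, x_3 = -4/3, x_4 = 5/4, x_5 = -5/2

Row-reduce the augmented matrix:
R1 ← R1 / (1/4).
R2 ← R2 − 2·R1.
R3 ← R3 + 2/3·R1.
R4 ← R4 − 4/3·R1.
R5 ← R5 + 1·R1.
R2 ← R2 / (15).
R1 ← R1 + 8·R2.
R3 ← R3 + 17/3·R2.
R4 ← R4 − 55/6·R2.
R5 ← R5 + 19/2·R2.
R3 ← R3 / (25/18).
R1 ← R1 − 2/3·R3.
R2 ← R2 − 5/6·R3.
R4 ← R4 − 10/9·R3.
R5 ← R5 − 41/12·R3.
R4 ← R4 / (489/100).
R1 ← R1 − 48/125·R4.
R2 ← R2 − 32/25·R4.
R3 ← R3 + 247/125·R4.
R5 ← R5 − 2701/750·R4.
R5 ← R5 / (-104438/22005).
R1 ← R1 + 3886/2445·R5.
R2 ← R2 + 1415/1467·R5.
R3 ← R3 + 218/7335·R5.
R4 ← R4 + 224/1467·R5.
Reading off the reduced rows gives x_1 = -11/4, x_2 = -5/2, x_3 = -4/3, x_4 = 5/4, x_5 = -5/2.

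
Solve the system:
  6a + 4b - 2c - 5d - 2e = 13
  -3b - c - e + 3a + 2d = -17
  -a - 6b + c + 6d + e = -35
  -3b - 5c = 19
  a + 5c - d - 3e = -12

a = -5, b = 2, c = -5, d = -3, e = -5

Row-reduce the augmented matrix:
R1 ← R1 / (6).
R2 ← R2 − 3·R1.
R3 ← R3 + 1·R1.
R5 ← R5 − 1·R1.
R2 ← R2 / (-5).
R1 ← R1 − 2/3·R2.
R3 ← R3 + 16/3·R2.
R4 ← R4 + 3·R2.
R5 ← R5 + 2/3·R2.
R3 ← R3 / (2/3).
R1 ← R1 + 1/3·R3.
R4 ← R4 + 5·R3.
R5 ← R5 − 16/3·R3.
R4 ← R4 / (1/20).
R1 ← R1 + 1/20·R4.
R2 ← R2 + 9/10·R4.
R3 ← R3 − 11/20·R4.
R5 ← R5 + 37/10·R4.
R5 ← R5 / (362).
R1 ← R1 − 5·R5.
R2 ← R2 − 90·R5.
R3 ← R3 + 54·R5.
R4 ← R4 − 100·R5.
Reading off the reduced rows gives a = -5, b = 2, c = -5, d = -3, e = -5.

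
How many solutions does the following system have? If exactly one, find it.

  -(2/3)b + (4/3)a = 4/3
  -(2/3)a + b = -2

a = 0, b = -2

From equation 2: b = -2 + 2/3·a.
Substitute into equation 1 and solve: a = 0.
Then b = -2.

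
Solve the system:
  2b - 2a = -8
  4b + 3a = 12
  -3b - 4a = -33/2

Row-reduce:
R1 ← R1 / (-2).
R2 ← R2 − 3·R1.
R3 ← R3 + 4·R1.
R2 ← R2 / (7).
R1 ← R1 + 1·R2.
R3 ← R3 + 7·R2.
Row 3 reduces to 0 = -1/2, a contradiction. The system is inconsistent.

no solution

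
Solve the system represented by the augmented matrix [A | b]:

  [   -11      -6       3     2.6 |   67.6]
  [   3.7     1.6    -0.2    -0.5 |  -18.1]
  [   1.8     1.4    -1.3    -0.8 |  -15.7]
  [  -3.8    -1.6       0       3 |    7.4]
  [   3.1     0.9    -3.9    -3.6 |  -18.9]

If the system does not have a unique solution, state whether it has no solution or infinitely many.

Row-reduce the augmented matrix:
R1 ← R1 / (-11).
R2 ← R2 − 37/10·R1.
R3 ← R3 − 9/5·R1.
R4 ← R4 + 19/5·R1.
R5 ← R5 − 31/10·R1.
R2 ← R2 / (-23/55).
R1 ← R1 − 6/11·R2.
R3 ← R3 − 23/55·R2.
R4 ← R4 − 26/55·R2.
R5 ← R5 + 87/110·R2.
Swap R3 and R4.
R3 ← R3 / (-14/115).
R1 ← R1 − 18/23·R3.
R2 ← R2 + 89/46·R3.
R5 ← R5 + 2109/460·R3.
Swap R4 and R5.
R4 ← R4 / (-34537/350).
R1 ← R1 − 577/35·R4.
R2 ← R2 + 1436/35·R4.
R3 ← R3 + 726/35·R4.
R5 reduces to 0 = 0, so the extra equation is consistent.
Reading off the reduced rows gives x_1 = -3, x_2 = -5, x_3 = 5, x_4 = -4.

x_1 = -3, x_2 = -5, x_3 = 5, x_4 = -4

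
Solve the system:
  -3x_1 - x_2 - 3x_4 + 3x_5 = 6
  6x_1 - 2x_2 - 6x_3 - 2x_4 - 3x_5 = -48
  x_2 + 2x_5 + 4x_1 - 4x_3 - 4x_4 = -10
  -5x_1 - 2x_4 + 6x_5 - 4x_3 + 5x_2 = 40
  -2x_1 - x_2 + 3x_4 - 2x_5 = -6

Row-reduce the augmented matrix:
R1 ← R1 / (-3).
R2 ← R2 − 6·R1.
R3 ← R3 − 4·R1.
R4 ← R4 + 5·R1.
R5 ← R5 + 2·R1.
R2 ← R2 / (-4).
R1 ← R1 − 1/3·R2.
R3 ← R3 + 1/3·R2.
R4 ← R4 − 20/3·R2.
R5 ← R5 + 1/3·R2.
R3 ← R3 / (-7/2).
R1 ← R1 + 1/2·R3.
R2 ← R2 − 3/2·R3.
R4 ← R4 + 14·R3.
R5 ← R5 − 1/2·R3.
R4 ← R4 / (19).
R1 ← R1 − 29/21·R4.
R2 ← R2 + 8/7·R4.
R3 ← R3 − 44/21·R4.
R5 ← R5 − 97/21·R4.
R5 ← R5 / (281/399).
R1 ← R1 + 134/399·R5.
R2 ← R2 − 92/133·R5.
R3 ← R3 − 185/798·R5.
R4 ← R4 + 17/19·R5.
Reading off the reduced rows gives x_1 = -2, x_2 = 6, x_3 = 3, x_4 = 0, x_5 = 2.

x_1 = -2, x_2 = 6, x_3 = 3, x_4 = 0, x_5 = 2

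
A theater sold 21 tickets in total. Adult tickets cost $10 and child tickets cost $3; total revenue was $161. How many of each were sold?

Let a = adult tickets, c = child tickets.
  a + c = 21
  10a + 3c = 161
From equation 1: a = 21 − c.
Substitute into equation 2 and solve: c = 7.
Then a = 14.

adult tickets: 14, child tickets: 7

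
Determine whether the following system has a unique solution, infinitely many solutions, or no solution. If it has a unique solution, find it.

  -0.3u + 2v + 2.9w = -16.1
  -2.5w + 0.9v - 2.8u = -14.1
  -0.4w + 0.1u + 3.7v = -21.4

Row-reduce the augmented matrix:
R1 ← R1 / (-3/10).
R2 ← R2 + 14/5·R1.
R3 ← R3 − 1/10·R1.
R2 ← R2 / (-533/30).
R1 ← R1 + 20/3·R2.
R3 ← R3 − 131/30·R2.
R3 ← R3 / (-17856/2665).
R1 ← R1 − 761/533·R3.
R2 ← R2 − 887/533·R3.
Reading off the reduced rows gives u = 4, v = -6, w = -1.

u = 4, v = -6, w = -1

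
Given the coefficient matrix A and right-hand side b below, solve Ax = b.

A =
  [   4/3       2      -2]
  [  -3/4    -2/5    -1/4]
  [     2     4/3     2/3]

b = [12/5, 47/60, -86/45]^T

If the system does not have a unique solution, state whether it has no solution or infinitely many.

Row-reduce the augmented matrix:
R1 ← R1 / (4/3).
R2 ← R2 + 3/4·R1.
R3 ← R3 − 2·R1.
R2 ← R2 / (29/40).
R1 ← R1 − 3/2·R2.
R3 ← R3 + 5/3·R2.
R3 ← R3 / (44/87).
R1 ← R1 − 39/29·R3.
R2 ← R2 + 55/29·R3.
Reading off the reduced rows gives x_1 = -1, x_2 = 2/3, x_3 = -6/5.

x_1 = -1, x_2 = 2/3, x_3 = -6/5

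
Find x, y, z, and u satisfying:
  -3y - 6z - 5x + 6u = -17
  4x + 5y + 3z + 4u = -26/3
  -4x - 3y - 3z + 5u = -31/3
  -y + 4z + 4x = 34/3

x = 1, y = -2, z = 4/3, u = -5/3

Row-reduce the augmented matrix:
R1 ← R1 / (-5).
R2 ← R2 − 4·R1.
R3 ← R3 + 4·R1.
R4 ← R4 − 4·R1.
R2 ← R2 / (13/5).
R1 ← R1 − 3/5·R2.
R3 ← R3 + 3/5·R2.
R4 ← R4 + 17/5·R2.
R3 ← R3 / (18/13).
R1 ← R1 − 21/13·R3.
R2 ← R2 + 9/13·R3.
R4 ← R4 + 41/13·R3.
R4 ← R4 / (385/18).
R1 ← R1 + 35/6·R4.
R2 ← R2 − 9/2·R4.
R3 ← R3 − 29/18·R4.
Reading off the reduced rows gives x = 1, y = -2, z = 4/3, u = -5/3.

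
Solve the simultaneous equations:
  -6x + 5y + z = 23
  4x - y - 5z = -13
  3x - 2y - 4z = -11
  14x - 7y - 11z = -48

Row-reduce:
R1 ← R1 / (-6).
R2 ← R2 − 4·R1.
R3 ← R3 − 3·R1.
R4 ← R4 − 14·R1.
R2 ← R2 / (7/3).
R1 ← R1 + 5/6·R2.
R3 ← R3 − 1/2·R2.
R4 ← R4 − 14/3·R2.
R3 ← R3 / (-18/7).
R1 ← R1 + 12/7·R3.
R2 ← R2 + 13/7·R3.
Row 4 reduces to 0 = 1, a contradiction. The system is inconsistent.

no solution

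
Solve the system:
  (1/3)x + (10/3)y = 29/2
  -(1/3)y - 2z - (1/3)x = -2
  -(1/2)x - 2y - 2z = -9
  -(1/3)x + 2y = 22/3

no solution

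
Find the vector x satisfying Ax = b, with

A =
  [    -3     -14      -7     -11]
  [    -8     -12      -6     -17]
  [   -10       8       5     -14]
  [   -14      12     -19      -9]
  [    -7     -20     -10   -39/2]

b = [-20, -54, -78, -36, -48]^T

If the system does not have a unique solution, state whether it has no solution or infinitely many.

no solution

Row-reduce:
R1 ← R1 / (-3).
R2 ← R2 + 8·R1.
R3 ← R3 + 10·R1.
R4 ← R4 + 14·R1.
R5 ← R5 + 7·R1.
R2 ← R2 / (76/3).
R1 ← R1 − 14/3·R2.
R3 ← R3 − 164/3·R2.
R4 ← R4 − 232/3·R2.
R5 ← R5 − 38/3·R2.
R2 ← R2 − 1/2·R3.
R4 ← R4 + 25·R3.
R4 ← R4 / (-94).
R1 ← R1 − 53/38·R4.
R2 ← R2 − 187/76·R4.
R3 ← R3 + 75/19·R4.
Row 5 reduces to 0 = -1, a contradiction. The system is inconsistent.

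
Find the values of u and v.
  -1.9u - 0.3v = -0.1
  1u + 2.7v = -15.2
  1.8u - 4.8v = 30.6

Row-reduce the augmented matrix:
R1 ← R1 / (-19/10).
R2 ← R2 − 1·R1.
R3 ← R3 − 9/5·R1.
R2 ← R2 / (483/190).
R1 ← R1 − 3/19·R2.
R3 ← R3 + 483/95·R2.
R3 reduces to 0 = 0, so the extra equation is consistent.
Reading off the reduced rows gives u = 1, v = -6.

u = 1, v = -6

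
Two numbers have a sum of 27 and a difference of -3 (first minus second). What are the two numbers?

Let x = first number, y = second number.
  x + y = 27
  x - y = -3
From equation 1: x = 27 − y.
Substitute into equation 2 and solve: y = 15.
Then x = 12.

first number: 12, second number: 15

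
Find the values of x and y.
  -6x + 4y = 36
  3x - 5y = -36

Row-reduce the augmented matrix:
R1 ← R1 / (-6).
R2 ← R2 − 3·R1.
R2 ← R2 / (-3).
R1 ← R1 + 2/3·R2.
Reading off the reduced rows gives x = -2, y = 6.

x = -2, y = 6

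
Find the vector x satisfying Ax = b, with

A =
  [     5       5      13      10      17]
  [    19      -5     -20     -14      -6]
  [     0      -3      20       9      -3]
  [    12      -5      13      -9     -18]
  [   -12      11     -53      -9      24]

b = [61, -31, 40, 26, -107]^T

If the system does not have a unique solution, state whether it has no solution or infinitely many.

no solution

Row-reduce:
R1 ← R1 / (5).
R2 ← R2 − 19·R1.
R4 ← R4 − 12·R1.
R5 ← R5 + 12·R1.
R2 ← R2 / (-24).
R1 ← R1 − 1·R2.
R3 ← R3 + 3·R2.
R4 ← R4 + 17·R2.
R5 ← R5 − 23·R2.
R3 ← R3 / (1147/40).
R1 ← R1 + 7/24·R3.
R2 ← R2 − 347/120·R3.
R4 ← R4 − 743/24·R3.
R5 ← R5 + 10597/120·R3.
R4 ← R4 / (-1432/111).
R1 ← R1 + 1/111·R4.
R2 ← R2 − 67/111·R4.
R3 ← R3 − 20/37·R4.
R5 ← R5 − 1432/111·R4.
Row 5 reduces to 0 = -1, a contradiction. The system is inconsistent.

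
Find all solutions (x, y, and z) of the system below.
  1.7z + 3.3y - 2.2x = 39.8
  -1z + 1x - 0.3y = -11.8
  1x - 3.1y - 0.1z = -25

Row-reduce the augmented matrix:
R1 ← R1 / (-11/5).
R2 ← R2 − 1·R1.
R3 ← R3 − 1·R1.
R2 ← R2 / (6/5).
R1 ← R1 + 3/2·R2.
R3 ← R3 + 8/5·R2.
R3 ← R3 / (61/165).
R1 ← R1 + 93/88·R3.
R2 ← R2 + 25/132·R3.
Reading off the reduced rows gives x = -6, y = 6, z = 4.

x = -6, y = 6, z = 4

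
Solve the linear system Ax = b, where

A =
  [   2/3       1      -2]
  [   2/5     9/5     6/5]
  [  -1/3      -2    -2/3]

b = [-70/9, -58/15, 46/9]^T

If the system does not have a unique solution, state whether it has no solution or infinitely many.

x_1 = -8/3, x_2 = -8/3, x_3 = 5/3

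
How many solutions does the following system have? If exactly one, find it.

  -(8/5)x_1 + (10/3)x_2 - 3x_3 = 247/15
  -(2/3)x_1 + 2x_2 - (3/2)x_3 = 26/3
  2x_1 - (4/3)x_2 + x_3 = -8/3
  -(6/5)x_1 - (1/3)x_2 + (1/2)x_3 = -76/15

no solution

Row-reduce:
R1 ← R1 / (-8/5).
R2 ← R2 + 2/3·R1.
R3 ← R3 − 2·R1.
R4 ← R4 + 6/5·R1.
R2 ← R2 / (11/18).
R1 ← R1 + 25/12·R2.
R3 ← R3 − 17/6·R2.
R4 ← R4 + 17/6·R2.
R3 ← R3 / (-35/22).
R1 ← R1 − 45/44·R3.
R2 ← R2 + 9/22·R3.
R4 ← R4 − 35/22·R3.
Row 4 reduces to 0 = 1/2, a contradiction. The system is inconsistent.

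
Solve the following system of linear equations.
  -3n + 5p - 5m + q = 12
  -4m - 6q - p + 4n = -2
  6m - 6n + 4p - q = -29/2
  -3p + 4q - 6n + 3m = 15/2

m = -5/2, n = -1, p = -1, q = 3/2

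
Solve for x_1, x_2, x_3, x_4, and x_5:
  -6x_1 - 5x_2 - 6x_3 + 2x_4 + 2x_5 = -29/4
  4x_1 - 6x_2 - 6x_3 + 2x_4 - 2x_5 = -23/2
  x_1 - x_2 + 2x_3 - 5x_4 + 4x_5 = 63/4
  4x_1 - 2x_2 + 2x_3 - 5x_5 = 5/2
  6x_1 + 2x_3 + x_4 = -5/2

Row-reduce the augmented matrix:
R1 ← R1 / (-6).
R2 ← R2 − 4·R1.
R3 ← R3 − 1·R1.
R4 ← R4 − 4·R1.
R5 ← R5 − 6·R1.
R2 ← R2 / (-28/3).
R1 ← R1 − 5/6·R2.
R3 ← R3 + 11/6·R2.
R4 ← R4 + 16/3·R2.
R5 ← R5 + 5·R2.
R3 ← R3 / (83/28).
R1 ← R1 − 3/28·R3.
R2 ← R2 − 15/14·R3.
R4 ← R4 − 26/7·R3.
R5 ← R5 − 19/14·R3.
R4 ← R4 / (506/83).
R1 ← R1 − 13/83·R4.
R2 ← R2 − 130/83·R4.
R3 ← R3 + 149/83·R4.
R5 ← R5 − 303/83·R4.
R5 ← R5 / (259/46).
R1 ← R1 + 15/46·R5.
R2 ← R2 − 17/23·R5.
R3 ← R3 + 51/46·R5.
R4 ← R4 + 67/46·R5.
Reading off the reduced rows gives x_1 = -1/2, x_2 = -3/4, x_3 = 3/2, x_4 = -5/2, x_5 = 0.

x_1 = -1/2, x_2 = -3/4, x_3 = 3/2, x_4 = -5/2, x_5 = 0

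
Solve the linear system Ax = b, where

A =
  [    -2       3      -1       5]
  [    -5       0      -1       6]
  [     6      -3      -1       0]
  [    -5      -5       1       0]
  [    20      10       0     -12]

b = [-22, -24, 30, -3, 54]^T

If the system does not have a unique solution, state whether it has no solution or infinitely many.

Row-reduce the augmented matrix:
R1 ← R1 / (-2).
R2 ← R2 + 5·R1.
R3 ← R3 − 6·R1.
R4 ← R4 + 5·R1.
R5 ← R5 − 20·R1.
R2 ← R2 / (-15/2).
R1 ← R1 + 3/2·R2.
R3 ← R3 − 6·R2.
R4 ← R4 + 25/2·R2.
R5 ← R5 − 40·R2.
R3 ← R3 / (-14/5).
R1 ← R1 − 1/5·R3.
R2 ← R2 + 1/5·R3.
R4 ← R4 − 1·R3.
R5 ← R5 + 2·R3.
R4 ← R4 / (11/6).
R1 ← R1 + 1/2·R4.
R2 ← R2 − 1/6·R4.
R3 ← R3 + 7/2·R4.
R5 ← R5 + 11/3·R4.
R5 reduces to 0 = 0, so the extra equation is consistent.
Reading off the reduced rows gives x_1 = 3, x_2 = -3, x_3 = -3, x_4 = -2.

x_1 = 3, x_2 = -3, x_3 = -3, x_4 = -2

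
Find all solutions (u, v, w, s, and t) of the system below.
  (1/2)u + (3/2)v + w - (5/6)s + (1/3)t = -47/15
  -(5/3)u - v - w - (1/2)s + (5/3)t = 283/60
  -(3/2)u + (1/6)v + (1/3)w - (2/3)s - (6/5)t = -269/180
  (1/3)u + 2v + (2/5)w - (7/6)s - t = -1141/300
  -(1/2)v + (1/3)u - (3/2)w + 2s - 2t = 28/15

Row-reduce the augmented matrix:
R1 ← R1 / (1/2).
R2 ← R2 + 5/3·R1.
R3 ← R3 + 3/2·R1.
R4 ← R4 − 1/3·R1.
R5 ← R5 − 1/3·R1.
R2 ← R2 / (4).
R1 ← R1 − 3·R2.
R3 ← R3 − 14/3·R2.
R4 ← R4 − 1·R2.
R5 ← R5 + 3/2·R2.
R3 ← R3 / (11/18).
R1 ← R1 − 1/4·R3.
R2 ← R2 − 7/12·R3.
R4 ← R4 + 17/20·R3.
R5 ← R5 + 31/24·R3.
R4 ← R4 / (247/220).
R1 ← R1 − 23/44·R4.
R2 ← R2 + 191/132·R4.
R3 ← R3 − 71/66·R4.
R5 ← R5 − 239/88·R4.
R5 ← R5 / (9584/1235).
R1 ← R1 − 11528/3705·R5.
R2 ← R2 + 51788/11115·R5.
R3 ← R3 − 1760/2223·R5.
R4 ← R4 + 22118/3705·R5.
Reading off the reduced rows gives u = -1/2, v = -2/3, w = -9/5, s = 1/2, t = 1.

u = -1/2, v = -2/3, w = -9/5, s = 1/2, t = 1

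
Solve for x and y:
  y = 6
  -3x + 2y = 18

x = -2, y = 6

Row-reduce the augmented matrix:
Swap R1 and R2.
R1 ← R1 / (-3).
R1 ← R1 + 2/3·R2.
Reading off the reduced rows gives x = -2, y = 6.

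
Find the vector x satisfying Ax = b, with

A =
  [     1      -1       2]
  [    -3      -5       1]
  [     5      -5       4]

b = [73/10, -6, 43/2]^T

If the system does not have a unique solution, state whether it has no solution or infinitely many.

x_1 = 5/2, x_2 = 1/5, x_3 = 5/2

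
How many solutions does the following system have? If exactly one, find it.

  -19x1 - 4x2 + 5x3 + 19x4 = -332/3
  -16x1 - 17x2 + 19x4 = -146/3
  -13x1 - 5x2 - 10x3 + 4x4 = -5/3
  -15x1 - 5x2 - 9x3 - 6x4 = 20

x1 = 8/3, x2 = -3, x3 = -3, x4 = -3

Row-reduce the augmented matrix:
R1 ← R1 / (-19).
R2 ← R2 + 16·R1.
R3 ← R3 + 13·R1.
R4 ← R4 + 15·R1.
R2 ← R2 / (-259/19).
R1 ← R1 − 4/19·R2.
R3 ← R3 + 43/19·R2.
R4 ← R4 + 35/19·R2.
R3 ← R3 / (-3295/259).
R1 ← R1 + 85/259·R3.
R2 ← R2 − 80/259·R3.
R4 ← R4 + 458/37·R3.
R4 ← R4 / (-8016/659).
R1 ← R1 + 467/659·R4.
R2 ← R2 + 297/659·R4.
R3 ← R3 − 492/659·R4.
Reading off the reduced rows gives x1 = 8/3, x2 = -3, x3 = -3, x4 = -3.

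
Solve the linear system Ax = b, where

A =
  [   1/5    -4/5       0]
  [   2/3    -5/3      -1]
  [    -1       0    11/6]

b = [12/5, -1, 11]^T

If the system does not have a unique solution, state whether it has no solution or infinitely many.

x_1 = 0, x_2 = -3, x_3 = 6

Row-reduce the augmented matrix:
R1 ← R1 / (1/5).
R2 ← R2 − 2/3·R1.
R3 ← R3 + 1·R1.
R1 ← R1 + 4·R2.
R3 ← R3 + 4·R2.
R3 ← R3 / (-13/6).
R1 ← R1 + 4·R3.
R2 ← R2 + 1·R3.
Reading off the reduced rows gives x_1 = 0, x_2 = -3, x_3 = 6.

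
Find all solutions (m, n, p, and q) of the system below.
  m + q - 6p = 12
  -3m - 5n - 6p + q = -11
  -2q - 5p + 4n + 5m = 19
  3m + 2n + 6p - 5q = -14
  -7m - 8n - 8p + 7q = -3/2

Row-reduce:
R2 ← R2 + 3·R1.
R3 ← R3 − 5·R1.
R4 ← R4 − 3·R1.
R5 ← R5 + 7·R1.
R2 ← R2 / (-5).
R3 ← R3 − 4·R2.
R4 ← R4 − 2·R2.
R5 ← R5 + 8·R2.
R3 ← R3 / (29/5).
R1 ← R1 + 6·R3.
R2 ← R2 − 24/5·R3.
R4 ← R4 − 72/5·R3.
R5 ← R5 + 58/5·R3.
R4 ← R4 / (88/29).
R1 ← R1 + 85/29·R4.
R2 ← R2 − 68/29·R4.
R3 ← R3 + 19/29·R4.
Row 5 reduces to 0 = 1/2, a contradiction. The system is inconsistent.

no solution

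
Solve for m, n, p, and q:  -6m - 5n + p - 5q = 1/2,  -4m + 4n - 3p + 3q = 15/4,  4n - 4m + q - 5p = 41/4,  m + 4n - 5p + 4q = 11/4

m = 0, n = 9/4, p = -3/4, q = -5/2

Row-reduce the augmented matrix:
R1 ← R1 / (-6).
R2 ← R2 + 4·R1.
R3 ← R3 + 4·R1.
R4 ← R4 − 1·R1.
R2 ← R2 / (22/3).
R1 ← R1 − 5/6·R2.
R3 ← R3 − 22/3·R2.
R4 ← R4 − 19/6·R2.
R3 ← R3 / (-2).
R1 ← R1 − 1/4·R3.
R2 ← R2 + 1/2·R3.
R4 ← R4 + 13/4·R3.
R4 ← R4 / (81/22).
R1 ← R1 + 3/22·R4.
R2 ← R2 − 15/11·R4.
R3 ← R3 − 1·R4.
Reading off the reduced rows gives m = 0, n = 9/4, p = -3/4, q = -5/2.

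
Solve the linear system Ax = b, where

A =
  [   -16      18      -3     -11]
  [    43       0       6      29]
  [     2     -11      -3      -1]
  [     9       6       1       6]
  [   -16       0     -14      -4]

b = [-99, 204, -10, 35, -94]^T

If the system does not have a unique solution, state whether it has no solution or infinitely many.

x_1 = 0, x_2 = -1, x_3 = 5, x_4 = 6

Row-reduce the augmented matrix:
R1 ← R1 / (-16).
R2 ← R2 − 43·R1.
R3 ← R3 − 2·R1.
R4 ← R4 − 9·R1.
R5 ← R5 + 16·R1.
R2 ← R2 / (387/8).
R1 ← R1 + 9/8·R2.
R3 ← R3 + 35/4·R2.
R4 ← R4 − 129/8·R2.
R5 ← R5 + 18·R2.
R3 ← R3 / (-967/258).
R1 ← R1 − 6/43·R3.
R2 ← R2 + 11/258·R3.
R5 ← R5 + 506/43·R3.
Swap R4 and R5.
R4 ← R4 / (14086/967).
R1 ← R1 − 563/967·R4.
R2 ← R2 − 16/967·R4.
R3 ← R3 − 639/967·R4.
R5 reduces to 0 = 0, so the extra equation is consistent.
Reading off the reduced rows gives x_1 = 0, x_2 = -1, x_3 = 5, x_4 = 6.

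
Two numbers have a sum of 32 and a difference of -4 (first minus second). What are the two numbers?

first number: 14, second number: 18

Let x = first number, y = second number.
  x + y = 32
  -y + x = -4
From equation 1: x = 32 − y.
Substitute into equation 2 and solve: y = 18.
Then x = 14.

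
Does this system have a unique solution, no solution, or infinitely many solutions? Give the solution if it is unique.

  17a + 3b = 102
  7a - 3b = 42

Row-reduce the augmented matrix:
R1 ← R1 / (17).
R2 ← R2 − 7·R1.
R2 ← R2 / (-72/17).
R1 ← R1 − 3/17·R2.
Reading off the reduced rows gives a = 6, b = 0.

a = 6, b = 0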